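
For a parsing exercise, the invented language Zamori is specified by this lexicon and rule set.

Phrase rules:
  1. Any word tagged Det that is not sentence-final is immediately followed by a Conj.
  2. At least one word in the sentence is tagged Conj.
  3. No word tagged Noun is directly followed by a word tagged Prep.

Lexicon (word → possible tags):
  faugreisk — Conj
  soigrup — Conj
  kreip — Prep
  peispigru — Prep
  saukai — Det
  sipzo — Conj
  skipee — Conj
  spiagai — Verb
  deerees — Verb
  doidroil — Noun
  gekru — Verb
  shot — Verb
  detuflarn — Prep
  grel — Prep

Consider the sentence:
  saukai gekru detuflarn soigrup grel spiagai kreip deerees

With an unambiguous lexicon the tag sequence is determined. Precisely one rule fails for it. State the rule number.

1

Fixed tagging: Det Verb Prep Conj Prep Verb Prep Verb.
Checking each rule: R1 violated, R2 holds, R3 holds.
Only rule 1 fails.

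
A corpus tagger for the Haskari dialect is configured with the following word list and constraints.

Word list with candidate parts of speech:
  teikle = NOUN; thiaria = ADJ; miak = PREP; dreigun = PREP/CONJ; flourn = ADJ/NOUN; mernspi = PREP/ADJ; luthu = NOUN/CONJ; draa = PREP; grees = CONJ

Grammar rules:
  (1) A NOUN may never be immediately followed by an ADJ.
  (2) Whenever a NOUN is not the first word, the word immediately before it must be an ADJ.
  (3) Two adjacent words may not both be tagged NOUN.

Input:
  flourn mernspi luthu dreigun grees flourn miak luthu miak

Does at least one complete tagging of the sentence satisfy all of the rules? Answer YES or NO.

YES

Candidates per position — 1:flourn {ADJ,NOUN}; 2:mernspi {PREP,ADJ}; 3:luthu {NOUN,CONJ}; 4:dreigun {PREP,CONJ}; 5:grees {CONJ}; 6:flourn {ADJ,NOUN}; 7:miak {PREP}; 8:luthu {NOUN,CONJ}; 9:miak {PREP}.
One satisfying assignment: NOUN PREP CONJ PREP CONJ ADJ PREP CONJ PREP.
Rule-by-rule: rule 1 ok; rule 2 ok; rule 3 ok.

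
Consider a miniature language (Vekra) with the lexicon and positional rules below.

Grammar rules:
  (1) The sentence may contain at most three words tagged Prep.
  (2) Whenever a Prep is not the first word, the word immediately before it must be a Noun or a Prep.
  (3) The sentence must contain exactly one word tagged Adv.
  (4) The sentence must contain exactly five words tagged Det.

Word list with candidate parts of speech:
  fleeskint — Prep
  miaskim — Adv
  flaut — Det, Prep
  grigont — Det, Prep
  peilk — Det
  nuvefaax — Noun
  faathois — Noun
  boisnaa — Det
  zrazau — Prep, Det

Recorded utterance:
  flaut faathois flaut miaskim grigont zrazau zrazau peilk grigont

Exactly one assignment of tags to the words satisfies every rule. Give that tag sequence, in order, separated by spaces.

Candidates per position — 1:flaut {Det,Prep}; 2:faathois {Noun}; 3:flaut {Det,Prep}; 4:miaskim {Adv}; 5:grigont {Det,Prep}; 6:zrazau {Prep,Det}; 7:zrazau {Prep,Det}; 8:peilk {Det}; 9:grigont {Det,Prep}.
Word 5 cannot be Prep — rule 2 would then fail for every completion. It is Det.
Word 6 cannot be Prep — rule 2 would then fail for every completion. It is Det.
Word 7 cannot be Prep — rule 2 would then fail for every completion. It is Det.
Word 9 cannot be Prep — rule 2 would then fail for every completion. It is Det.
Word 1 cannot be Det — rule 4 would then fail for every completion. It is Prep.
Word 3 cannot be Det — rule 4 would then fail for every completion. It is Prep.
That leaves exactly one tagging: Prep Noun Prep Adv Det Det Det Det Det.
Verifying each rule — rule 1 ✓; rule 2 ✓; rule 3 ✓; rule 4 ✓.

Prep Noun Prep Adv Det Det Det Det Det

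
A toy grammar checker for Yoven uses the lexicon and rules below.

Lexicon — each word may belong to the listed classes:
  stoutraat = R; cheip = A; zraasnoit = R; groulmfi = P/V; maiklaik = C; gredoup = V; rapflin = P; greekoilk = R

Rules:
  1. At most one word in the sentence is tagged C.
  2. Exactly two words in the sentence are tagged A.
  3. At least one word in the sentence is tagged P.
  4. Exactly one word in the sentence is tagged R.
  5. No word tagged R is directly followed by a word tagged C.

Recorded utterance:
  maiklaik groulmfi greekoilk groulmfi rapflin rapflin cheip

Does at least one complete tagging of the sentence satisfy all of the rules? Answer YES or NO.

NO

Candidates per position — 1:maiklaik {C}; 2:groulmfi {P,V}; 3:greekoilk {R}; 4:groulmfi {P,V}; 5:rapflin {P}; 6:rapflin {P}; 7:cheip {A}.
Rule 2 cannot be satisfied by any choice of tags from the lexicon.
So there is no consistent tagging.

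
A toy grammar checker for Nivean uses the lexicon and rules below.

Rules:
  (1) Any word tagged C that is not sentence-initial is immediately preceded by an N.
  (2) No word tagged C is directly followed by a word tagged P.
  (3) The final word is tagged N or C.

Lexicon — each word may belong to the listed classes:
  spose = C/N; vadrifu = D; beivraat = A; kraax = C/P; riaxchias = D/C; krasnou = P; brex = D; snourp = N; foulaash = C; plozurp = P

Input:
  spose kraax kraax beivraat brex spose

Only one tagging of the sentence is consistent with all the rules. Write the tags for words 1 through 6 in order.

Candidates per position — 1:spose {C,N}; 2:kraax {C,P}; 3:kraax {C,P}; 4:beivraat {A}; 5:brex {D}; 6:spose {C,N}.
Position 3: tagging it C would leave rule 1 unsatisfiable, so it must be P.
Position 6: tagging it C would leave rule 1 unsatisfiable, so it must be N.
Position 1: tagging it C would leave rule 2 unsatisfiable, so it must be N.
Position 2: tagging it C would leave rule 2 unsatisfiable, so it must be P.
The only consistent sequence is: N P P A D N.
Verifying each rule — rule 1 holds; rule 2 holds; rule 3 holds.

N P P A D N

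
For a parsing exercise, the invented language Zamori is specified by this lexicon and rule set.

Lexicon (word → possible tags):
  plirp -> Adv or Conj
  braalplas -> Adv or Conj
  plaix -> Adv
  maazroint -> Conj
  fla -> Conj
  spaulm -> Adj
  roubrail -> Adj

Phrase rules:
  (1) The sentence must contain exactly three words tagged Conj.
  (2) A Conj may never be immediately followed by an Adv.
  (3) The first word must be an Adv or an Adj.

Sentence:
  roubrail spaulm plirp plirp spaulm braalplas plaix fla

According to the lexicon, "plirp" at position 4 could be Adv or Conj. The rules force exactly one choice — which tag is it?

Conj

Candidates per position — 1:roubrail {Adj}; 2:spaulm {Adj}; 3:plirp {Adv,Conj}; 4:plirp {Adv,Conj}; 5:spaulm {Adj}; 6:braalplas {Adv,Conj}; 7:plaix {Adv}; 8:fla {Conj}.
If word 6 were Conj, no tagging could satisfy rule 2; so word 6 is Adv.
If word 3 were Adv, no tagging could satisfy rule 1; so word 3 is Conj.
If word 4 were Adv, no tagging could satisfy rule 1; so word 4 is Conj.
The only consistent sequence is: Adj Adj Conj Conj Adj Adv Adv Conj.
Rule-by-rule: rule 1 ok; rule 2 ok; rule 3 ok.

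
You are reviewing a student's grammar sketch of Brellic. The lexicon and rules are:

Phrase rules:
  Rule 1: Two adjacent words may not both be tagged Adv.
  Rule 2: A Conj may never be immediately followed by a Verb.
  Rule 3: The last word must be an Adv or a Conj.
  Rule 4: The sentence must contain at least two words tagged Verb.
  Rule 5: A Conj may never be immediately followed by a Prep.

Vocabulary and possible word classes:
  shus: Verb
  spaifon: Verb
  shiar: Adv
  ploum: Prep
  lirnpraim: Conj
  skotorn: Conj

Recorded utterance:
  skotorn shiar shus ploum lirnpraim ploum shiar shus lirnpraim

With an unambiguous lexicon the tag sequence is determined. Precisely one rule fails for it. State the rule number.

5

Fixed tagging: Conj Adv Verb Prep Conj Prep Adv Verb Conj.
Checking each rule: R1 holds, R2 holds, R3 holds, R4 holds, R5 violated.
Only rule 5 fails.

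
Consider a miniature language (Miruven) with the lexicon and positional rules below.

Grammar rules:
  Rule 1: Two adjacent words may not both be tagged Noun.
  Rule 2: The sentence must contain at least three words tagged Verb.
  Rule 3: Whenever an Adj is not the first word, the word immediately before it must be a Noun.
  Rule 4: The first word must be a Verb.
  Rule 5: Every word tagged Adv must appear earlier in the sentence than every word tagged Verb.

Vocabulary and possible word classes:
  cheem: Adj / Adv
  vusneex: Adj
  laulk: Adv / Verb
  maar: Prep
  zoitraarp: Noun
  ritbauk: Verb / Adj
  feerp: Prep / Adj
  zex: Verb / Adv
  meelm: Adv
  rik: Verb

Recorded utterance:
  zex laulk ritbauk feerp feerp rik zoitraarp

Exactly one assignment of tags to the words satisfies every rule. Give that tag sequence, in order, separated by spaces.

Candidates per position — 1:zex {Verb,Adv}; 2:laulk {Adv,Verb}; 3:ritbauk {Verb,Adj}; 4:feerp {Prep,Adj}; 5:feerp {Prep,Adj}; 6:rik {Verb}; 7:zoitraarp {Noun}.
Position 1: Adv is ruled out by rule 4; that leaves Verb.
Position 2: Adv is ruled out by rule 5; that leaves Verb.
Position 3: Adj is ruled out by rule 3; that leaves Verb.
Position 4: Adj is ruled out by rule 3; that leaves Prep.
Position 5: Adj is ruled out by rule 3; that leaves Prep.
The unique satisfying tagging is: Verb Verb Verb Prep Prep Verb Noun.
Checking: rule 1 satisfied; rule 2 satisfied; rule 3 satisfied; rule 4 satisfied; rule 5 satisfied.

Verb Verb Verb Prep Prep Verb Noun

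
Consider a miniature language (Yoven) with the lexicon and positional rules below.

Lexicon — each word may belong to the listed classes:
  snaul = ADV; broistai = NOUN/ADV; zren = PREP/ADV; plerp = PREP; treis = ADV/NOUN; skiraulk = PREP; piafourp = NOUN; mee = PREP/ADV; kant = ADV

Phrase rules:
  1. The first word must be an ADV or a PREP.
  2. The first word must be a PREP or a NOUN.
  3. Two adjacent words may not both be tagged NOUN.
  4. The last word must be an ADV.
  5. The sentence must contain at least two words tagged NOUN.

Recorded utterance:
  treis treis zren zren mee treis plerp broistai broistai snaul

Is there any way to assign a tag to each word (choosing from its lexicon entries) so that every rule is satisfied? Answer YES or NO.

Candidates per position — 1:treis {ADV,NOUN}; 2:treis {ADV,NOUN}; 3:zren {PREP,ADV}; 4:zren {PREP,ADV}; 5:mee {PREP,ADV}; 6:treis {ADV,NOUN}; 7:plerp {PREP}; 8:broistai {NOUN,ADV}; 9:broistai {NOUN,ADV}; 10:snaul {ADV}.
Every candidate sequence violates at least one rule; no consistent tagging exists.

NO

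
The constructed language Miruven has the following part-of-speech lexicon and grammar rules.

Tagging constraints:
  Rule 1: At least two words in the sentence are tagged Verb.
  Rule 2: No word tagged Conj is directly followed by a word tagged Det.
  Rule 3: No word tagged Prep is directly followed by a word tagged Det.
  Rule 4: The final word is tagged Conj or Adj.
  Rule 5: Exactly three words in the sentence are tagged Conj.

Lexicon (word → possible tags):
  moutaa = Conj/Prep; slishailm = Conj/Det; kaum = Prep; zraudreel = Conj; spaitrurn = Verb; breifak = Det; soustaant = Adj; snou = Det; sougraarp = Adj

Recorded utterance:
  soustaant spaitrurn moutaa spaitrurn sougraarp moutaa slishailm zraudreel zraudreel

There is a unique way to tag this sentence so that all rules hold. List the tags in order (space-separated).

Candidates per position — 1:soustaant {Adj}; 2:spaitrurn {Verb}; 3:moutaa {Conj,Prep}; 4:spaitrurn {Verb}; 5:sougraarp {Adj}; 6:moutaa {Conj,Prep}; 7:slishailm {Conj,Det}; 8:zraudreel {Conj}; 9:zraudreel {Conj}.
The remaining ambiguous positions (3, 6, 7) are resolved jointly — only one combination satisfies every rule.
That leaves exactly one tagging: Adj Verb Prep Verb Adj Prep Conj Conj Conj.
Rule-by-rule: rule 1 ✓; rule 2 ✓; rule 3 ✓; rule 4 ✓; rule 5 ✓.

Adj Verb Prep Verb Adj Prep Conj Conj Conj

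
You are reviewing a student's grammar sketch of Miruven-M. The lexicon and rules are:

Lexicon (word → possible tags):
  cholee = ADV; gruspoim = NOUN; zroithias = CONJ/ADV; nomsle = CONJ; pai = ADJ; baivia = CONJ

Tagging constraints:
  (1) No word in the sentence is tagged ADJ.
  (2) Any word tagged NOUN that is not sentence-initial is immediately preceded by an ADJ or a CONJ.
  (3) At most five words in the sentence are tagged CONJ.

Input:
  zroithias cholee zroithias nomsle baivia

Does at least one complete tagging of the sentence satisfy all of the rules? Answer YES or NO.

YES

Candidates per position — 1:zroithias {CONJ,ADV}; 2:cholee {ADV}; 3:zroithias {CONJ,ADV}; 4:nomsle {CONJ}; 5:baivia {CONJ}.
One satisfying assignment: CONJ ADV CONJ CONJ CONJ.
Rule-by-rule: rule 1 ok; rule 2 ok; rule 3 ok.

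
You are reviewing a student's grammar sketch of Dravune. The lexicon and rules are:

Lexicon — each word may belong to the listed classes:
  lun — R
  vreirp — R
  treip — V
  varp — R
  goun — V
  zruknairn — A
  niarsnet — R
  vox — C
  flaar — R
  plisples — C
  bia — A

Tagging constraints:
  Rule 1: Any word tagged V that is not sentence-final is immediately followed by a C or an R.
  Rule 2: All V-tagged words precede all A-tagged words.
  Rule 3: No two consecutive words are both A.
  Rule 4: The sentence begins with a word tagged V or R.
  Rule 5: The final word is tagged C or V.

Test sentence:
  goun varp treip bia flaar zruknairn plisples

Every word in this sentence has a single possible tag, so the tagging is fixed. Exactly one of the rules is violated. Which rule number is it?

1

Fixed tagging: V R V A R A C.
Applying the rules: R1 fail, R2 pass, R3 pass, R4 pass, R5 pass.
Only rule 1 fails.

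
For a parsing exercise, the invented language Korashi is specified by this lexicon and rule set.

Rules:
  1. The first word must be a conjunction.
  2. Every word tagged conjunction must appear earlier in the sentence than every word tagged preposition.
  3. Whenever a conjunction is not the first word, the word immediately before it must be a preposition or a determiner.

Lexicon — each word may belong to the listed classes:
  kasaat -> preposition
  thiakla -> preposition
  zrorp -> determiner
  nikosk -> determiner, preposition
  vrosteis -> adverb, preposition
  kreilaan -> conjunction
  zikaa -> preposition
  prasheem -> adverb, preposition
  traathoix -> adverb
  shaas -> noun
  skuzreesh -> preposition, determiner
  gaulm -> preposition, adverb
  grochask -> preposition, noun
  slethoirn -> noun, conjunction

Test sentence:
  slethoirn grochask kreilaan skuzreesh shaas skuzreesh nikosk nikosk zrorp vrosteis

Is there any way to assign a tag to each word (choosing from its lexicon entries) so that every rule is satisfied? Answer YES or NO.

Candidates per position — 1:slethoirn {noun,conjunction}; 2:grochask {preposition,noun}; 3:kreilaan {conjunction}; 4:skuzreesh {preposition,determiner}; 5:shaas {noun}; 6:skuzreesh {preposition,determiner}; 7:nikosk {determiner,preposition}; 8:nikosk {determiner,preposition}; 9:zrorp {determiner}; 10:vrosteis {adverb,preposition}.
Every candidate sequence violates at least one rule; no consistent tagging exists.

NO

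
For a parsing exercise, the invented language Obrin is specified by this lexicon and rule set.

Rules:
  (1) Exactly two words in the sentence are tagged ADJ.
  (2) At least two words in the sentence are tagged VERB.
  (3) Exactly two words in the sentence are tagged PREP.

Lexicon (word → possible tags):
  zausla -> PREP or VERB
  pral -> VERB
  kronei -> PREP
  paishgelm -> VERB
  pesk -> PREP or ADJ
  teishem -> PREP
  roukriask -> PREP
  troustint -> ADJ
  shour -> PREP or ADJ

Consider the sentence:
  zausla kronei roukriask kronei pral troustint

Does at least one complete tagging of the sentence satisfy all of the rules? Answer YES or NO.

Candidates per position — 1:zausla {PREP,VERB}; 2:kronei {PREP}; 3:roukriask {PREP}; 4:kronei {PREP}; 5:pral {VERB}; 6:troustint {ADJ}.
Rule 1 cannot be satisfied by any choice of tags from the lexicon.
So there is no consistent tagging.

NO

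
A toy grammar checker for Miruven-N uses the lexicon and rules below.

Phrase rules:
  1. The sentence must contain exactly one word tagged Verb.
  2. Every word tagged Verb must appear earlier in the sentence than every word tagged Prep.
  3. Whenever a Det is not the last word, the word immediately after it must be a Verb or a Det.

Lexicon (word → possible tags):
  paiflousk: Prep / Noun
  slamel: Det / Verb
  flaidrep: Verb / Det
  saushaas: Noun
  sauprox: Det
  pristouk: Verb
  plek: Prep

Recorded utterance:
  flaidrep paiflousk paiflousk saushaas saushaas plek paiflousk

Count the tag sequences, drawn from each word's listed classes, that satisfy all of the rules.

8

Candidates per position — 1:flaidrep {Verb,Det}; 2:paiflousk {Prep,Noun}; 3:paiflousk {Prep,Noun}; 4:saushaas {Noun}; 5:saushaas {Noun}; 6:plek {Prep}; 7:paiflousk {Prep,Noun}.
There are 16 candidate sequences in total.
Checking each against the rules leaves 8 sequences.
Count = 8.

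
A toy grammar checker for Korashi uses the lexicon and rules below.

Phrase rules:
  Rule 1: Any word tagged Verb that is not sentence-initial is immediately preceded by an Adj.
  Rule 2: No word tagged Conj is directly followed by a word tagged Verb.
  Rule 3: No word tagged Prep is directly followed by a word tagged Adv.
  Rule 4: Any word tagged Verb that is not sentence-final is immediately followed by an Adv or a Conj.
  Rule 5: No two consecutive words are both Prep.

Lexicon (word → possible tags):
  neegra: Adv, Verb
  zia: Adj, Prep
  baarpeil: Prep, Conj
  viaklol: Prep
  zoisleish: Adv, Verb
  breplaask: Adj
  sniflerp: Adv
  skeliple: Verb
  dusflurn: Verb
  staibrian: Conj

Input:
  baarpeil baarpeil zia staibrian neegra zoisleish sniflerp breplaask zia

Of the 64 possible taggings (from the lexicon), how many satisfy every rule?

Candidates per position — 1:baarpeil {Prep,Conj}; 2:baarpeil {Prep,Conj}; 3:zia {Adj,Prep}; 4:staibrian {Conj}; 5:neegra {Adv,Verb}; 6:zoisleish {Adv,Verb}; 7:sniflerp {Adv}; 8:breplaask {Adj}; 9:zia {Adj,Prep}.
There are 64 candidate sequences in total.
Checking each against the rules leaves 10 sequences.
Count = 10.

10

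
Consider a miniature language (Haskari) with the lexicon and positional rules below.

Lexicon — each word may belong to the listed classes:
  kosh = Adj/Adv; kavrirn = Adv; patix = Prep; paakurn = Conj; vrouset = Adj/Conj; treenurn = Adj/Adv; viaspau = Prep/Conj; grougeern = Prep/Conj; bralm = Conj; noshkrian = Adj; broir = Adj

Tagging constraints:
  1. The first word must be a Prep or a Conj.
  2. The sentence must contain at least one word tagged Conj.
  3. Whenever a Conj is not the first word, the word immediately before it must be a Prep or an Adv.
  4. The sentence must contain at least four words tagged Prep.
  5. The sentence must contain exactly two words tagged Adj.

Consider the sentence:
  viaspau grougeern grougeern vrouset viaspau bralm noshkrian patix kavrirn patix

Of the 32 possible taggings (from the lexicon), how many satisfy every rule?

Candidates per position — 1:viaspau {Prep,Conj}; 2:grougeern {Prep,Conj}; 3:grougeern {Prep,Conj}; 4:vrouset {Adj,Conj}; 5:viaspau {Prep,Conj}; 6:bralm {Conj}; 7:noshkrian {Adj}; 8:patix {Prep}; 9:kavrirn {Adv}; 10:patix {Prep}.
There are 32 candidate sequences in total.
The sequences that satisfy every rule: Prep Prep Prep Adj Prep Conj Adj Prep Adv Prep; Prep Prep Conj Adj Prep Conj Adj Prep Adv Prep; Prep Conj Prep Adj Prep Conj Adj Prep Adv Prep; Conj Prep Prep Adj Prep Conj Adj Prep Adv Prep; Conj Prep Conj Adj Prep Conj Adj Prep Adv Prep.
Count = 5.

5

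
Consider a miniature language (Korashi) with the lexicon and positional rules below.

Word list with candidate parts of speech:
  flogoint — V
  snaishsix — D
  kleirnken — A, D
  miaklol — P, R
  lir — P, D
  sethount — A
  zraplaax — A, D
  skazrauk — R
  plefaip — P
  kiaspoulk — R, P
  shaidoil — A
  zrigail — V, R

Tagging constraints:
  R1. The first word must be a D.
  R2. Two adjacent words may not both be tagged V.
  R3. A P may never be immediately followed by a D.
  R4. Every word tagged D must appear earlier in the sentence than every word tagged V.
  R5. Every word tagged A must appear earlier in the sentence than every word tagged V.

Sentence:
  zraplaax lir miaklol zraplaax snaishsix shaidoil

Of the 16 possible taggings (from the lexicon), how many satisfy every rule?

Candidates per position — 1:zraplaax {A,D}; 2:lir {P,D}; 3:miaklol {P,R}; 4:zraplaax {A,D}; 5:snaishsix {D}; 6:shaidoil {A}.
There are 16 candidate sequences in total.
Checking each against the rules leaves 6 sequences.
Count = 6.

6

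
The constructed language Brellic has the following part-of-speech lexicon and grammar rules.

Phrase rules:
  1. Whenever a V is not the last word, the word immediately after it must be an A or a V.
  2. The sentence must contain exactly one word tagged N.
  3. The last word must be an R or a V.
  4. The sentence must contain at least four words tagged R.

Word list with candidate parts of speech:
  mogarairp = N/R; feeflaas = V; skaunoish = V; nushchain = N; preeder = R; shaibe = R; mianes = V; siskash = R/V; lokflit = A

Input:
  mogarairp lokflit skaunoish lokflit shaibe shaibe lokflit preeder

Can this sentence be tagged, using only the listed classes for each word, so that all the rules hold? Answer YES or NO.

Candidates per position — 1:mogarairp {N,R}; 2:lokflit {A}; 3:skaunoish {V}; 4:lokflit {A}; 5:shaibe {R}; 6:shaibe {R}; 7:lokflit {A}; 8:preeder {R}.
Every candidate sequence violates at least one rule; no consistent tagging exists.

NO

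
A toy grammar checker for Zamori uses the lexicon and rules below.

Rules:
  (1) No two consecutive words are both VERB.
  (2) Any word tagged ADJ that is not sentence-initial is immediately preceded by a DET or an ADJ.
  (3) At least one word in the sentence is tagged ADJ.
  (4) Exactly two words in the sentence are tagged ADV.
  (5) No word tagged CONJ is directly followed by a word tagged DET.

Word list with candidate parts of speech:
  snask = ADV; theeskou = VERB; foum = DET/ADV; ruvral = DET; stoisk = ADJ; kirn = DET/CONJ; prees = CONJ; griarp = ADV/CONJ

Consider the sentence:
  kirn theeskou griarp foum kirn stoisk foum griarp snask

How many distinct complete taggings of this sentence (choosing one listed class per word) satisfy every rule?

4

Candidates per position — 1:kirn {DET,CONJ}; 2:theeskou {VERB}; 3:griarp {ADV,CONJ}; 4:foum {DET,ADV}; 5:kirn {DET,CONJ}; 6:stoisk {ADJ}; 7:foum {DET,ADV}; 8:griarp {ADV,CONJ}; 9:snask {ADV}.
There are 64 candidate sequences in total.
The sequences that satisfy every rule: DET VERB ADV DET DET ADJ DET CONJ ADV; DET VERB CONJ ADV DET ADJ DET CONJ ADV; CONJ VERB ADV DET DET ADJ DET CONJ ADV; CONJ VERB CONJ ADV DET ADJ DET CONJ ADV.
Count = 4.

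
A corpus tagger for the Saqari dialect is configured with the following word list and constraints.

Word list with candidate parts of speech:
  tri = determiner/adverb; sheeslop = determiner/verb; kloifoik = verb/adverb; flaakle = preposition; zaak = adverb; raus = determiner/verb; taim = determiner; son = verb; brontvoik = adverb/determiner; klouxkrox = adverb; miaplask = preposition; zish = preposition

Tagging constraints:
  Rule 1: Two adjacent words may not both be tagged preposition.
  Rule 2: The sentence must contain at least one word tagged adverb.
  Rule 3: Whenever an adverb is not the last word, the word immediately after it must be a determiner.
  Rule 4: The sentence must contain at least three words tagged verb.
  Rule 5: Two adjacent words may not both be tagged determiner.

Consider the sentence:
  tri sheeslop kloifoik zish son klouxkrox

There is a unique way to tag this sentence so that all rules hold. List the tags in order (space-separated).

Candidates per position — 1:tri {determiner,adverb}; 2:sheeslop {determiner,verb}; 3:kloifoik {verb,adverb}; 4:zish {preposition}; 5:son {verb}; 6:klouxkrox {adverb}.
Word 2 cannot be determiner — rule 4 would then fail for every completion. It is verb.
Word 3 cannot be adverb — rule 3 would then fail for every completion. It is verb.
Word 1 cannot be adverb — rule 3 would then fail for every completion. It is determiner.
So the tagging must be: determiner verb verb preposition verb adverb.
Checking: rule 1 holds; rule 2 holds; rule 3 holds; rule 4 holds; rule 5 holds.

determiner verb verb preposition verb adverb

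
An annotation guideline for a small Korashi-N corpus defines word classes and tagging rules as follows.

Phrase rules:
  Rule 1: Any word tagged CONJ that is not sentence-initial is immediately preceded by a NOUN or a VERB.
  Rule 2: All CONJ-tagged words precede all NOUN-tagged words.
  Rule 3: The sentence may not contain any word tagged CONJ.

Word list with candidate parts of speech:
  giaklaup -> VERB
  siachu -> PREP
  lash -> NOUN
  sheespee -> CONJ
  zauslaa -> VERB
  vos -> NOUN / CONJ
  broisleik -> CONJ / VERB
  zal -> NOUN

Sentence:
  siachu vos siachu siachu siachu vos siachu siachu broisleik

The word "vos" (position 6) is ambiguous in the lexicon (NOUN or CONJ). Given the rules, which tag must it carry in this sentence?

NOUN

Candidates per position — 1:siachu {PREP}; 2:vos {NOUN,CONJ}; 3:siachu {PREP}; 4:siachu {PREP}; 5:siachu {PREP}; 6:vos {NOUN,CONJ}; 7:siachu {PREP}; 8:siachu {PREP}; 9:broisleik {CONJ,VERB}.
At position 2, choosing CONJ makes rule 1 impossible to satisfy; hence NOUN.
At position 6, choosing CONJ makes rule 1 impossible to satisfy; hence NOUN.
At position 9, choosing CONJ makes rule 1 impossible to satisfy; hence VERB.
That leaves exactly one tagging: PREP NOUN PREP PREP PREP NOUN PREP PREP VERB.
Verifying each rule — rule 1 ✓; rule 2 ✓; rule 3 ✓.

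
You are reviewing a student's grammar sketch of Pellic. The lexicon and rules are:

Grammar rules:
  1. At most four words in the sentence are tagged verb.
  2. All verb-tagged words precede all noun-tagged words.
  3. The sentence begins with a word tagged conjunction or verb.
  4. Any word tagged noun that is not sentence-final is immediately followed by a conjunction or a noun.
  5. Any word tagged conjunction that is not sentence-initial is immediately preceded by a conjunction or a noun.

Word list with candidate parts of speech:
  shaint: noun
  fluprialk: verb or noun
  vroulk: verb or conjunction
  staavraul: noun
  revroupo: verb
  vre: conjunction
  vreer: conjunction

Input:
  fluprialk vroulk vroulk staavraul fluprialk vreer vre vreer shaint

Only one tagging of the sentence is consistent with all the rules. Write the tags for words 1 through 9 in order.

verb verb verb noun noun conjunction conjunction conjunction noun

Candidates per position — 1:fluprialk {verb,noun}; 2:vroulk {verb,conjunction}; 3:vroulk {verb,conjunction}; 4:staavraul {noun}; 5:fluprialk {verb,noun}; 6:vreer {conjunction}; 7:vre {conjunction}; 8:vreer {conjunction}; 9:shaint {noun}.
Position 1: noun is ruled out by rule 3; that leaves verb.
Position 2: conjunction is ruled out by rule 5; that leaves verb.
Position 3: conjunction is ruled out by rule 5; that leaves verb.
Position 5: verb is ruled out by rule 2; that leaves noun.
So the tagging must be: verb verb verb noun noun conjunction conjunction conjunction noun.
Check: rule 1 satisfied; rule 2 satisfied; rule 3 satisfied; rule 4 satisfied; rule 5 satisfied.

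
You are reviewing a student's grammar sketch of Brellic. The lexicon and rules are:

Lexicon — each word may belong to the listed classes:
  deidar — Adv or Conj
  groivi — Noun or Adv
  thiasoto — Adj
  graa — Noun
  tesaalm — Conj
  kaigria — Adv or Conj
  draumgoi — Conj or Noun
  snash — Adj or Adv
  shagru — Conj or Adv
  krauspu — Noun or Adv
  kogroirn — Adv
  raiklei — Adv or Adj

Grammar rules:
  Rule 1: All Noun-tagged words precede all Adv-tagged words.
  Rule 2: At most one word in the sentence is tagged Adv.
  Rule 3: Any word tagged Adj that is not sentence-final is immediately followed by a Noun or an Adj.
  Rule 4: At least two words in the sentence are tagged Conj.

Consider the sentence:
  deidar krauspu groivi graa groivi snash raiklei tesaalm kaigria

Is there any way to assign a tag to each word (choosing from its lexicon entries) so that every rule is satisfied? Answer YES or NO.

NO

Candidates per position — 1:deidar {Adv,Conj}; 2:krauspu {Noun,Adv}; 3:groivi {Noun,Adv}; 4:graa {Noun}; 5:groivi {Noun,Adv}; 6:snash {Adj,Adv}; 7:raiklei {Adv,Adj}; 8:tesaalm {Conj}; 9:kaigria {Adv,Conj}.
Every candidate sequence violates at least one rule; no consistent tagging exists.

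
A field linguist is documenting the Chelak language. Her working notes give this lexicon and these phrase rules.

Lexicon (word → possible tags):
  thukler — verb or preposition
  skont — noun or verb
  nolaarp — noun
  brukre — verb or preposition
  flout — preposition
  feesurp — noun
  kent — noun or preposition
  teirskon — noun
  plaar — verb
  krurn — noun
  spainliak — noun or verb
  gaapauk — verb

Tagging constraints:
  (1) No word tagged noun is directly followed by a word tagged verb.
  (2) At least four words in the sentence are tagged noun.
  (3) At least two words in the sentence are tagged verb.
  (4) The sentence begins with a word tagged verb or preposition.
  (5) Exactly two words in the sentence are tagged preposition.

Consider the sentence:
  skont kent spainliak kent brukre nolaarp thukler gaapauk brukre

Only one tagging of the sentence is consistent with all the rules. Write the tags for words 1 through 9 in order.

verb noun noun noun preposition noun preposition verb verb

Candidates per position — 1:skont {noun,verb}; 2:kent {noun,preposition}; 3:spainliak {noun,verb}; 4:kent {noun,preposition}; 5:brukre {verb,preposition}; 6:nolaarp {noun}; 7:thukler {verb,preposition}; 8:gaapauk {verb}; 9:brukre {verb,preposition}.
Word 1 cannot be noun — rule 4 would then fail for every completion. It is verb.
Word 2 cannot be preposition — rule 2 would then fail for every completion. It is noun.
Word 3 cannot be verb — rule 1 would then fail for every completion. It is noun.
Word 4 cannot be preposition — rule 2 would then fail for every completion. It is noun.
Word 5 cannot be verb — rule 1 would then fail for every completion. It is preposition.
Word 7 cannot be verb — rule 1 would then fail for every completion. It is preposition.
Word 9 cannot be preposition — rule 5 would then fail for every completion. It is verb.
The only consistent sequence is: verb noun noun noun preposition noun preposition verb verb.
Verifying each rule — rule 1 holds; rule 2 holds; rule 3 holds; rule 4 holds; rule 5 holds.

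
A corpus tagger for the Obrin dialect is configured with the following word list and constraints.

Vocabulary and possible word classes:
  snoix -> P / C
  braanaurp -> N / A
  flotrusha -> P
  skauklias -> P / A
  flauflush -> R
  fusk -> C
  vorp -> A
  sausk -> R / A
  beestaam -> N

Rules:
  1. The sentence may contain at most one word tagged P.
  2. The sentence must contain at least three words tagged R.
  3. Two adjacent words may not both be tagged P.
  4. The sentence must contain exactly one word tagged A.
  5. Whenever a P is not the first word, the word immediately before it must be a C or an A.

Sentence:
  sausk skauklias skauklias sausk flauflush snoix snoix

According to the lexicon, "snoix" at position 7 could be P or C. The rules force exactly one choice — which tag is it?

C

Candidates per position — 1:sausk {R,A}; 2:skauklias {P,A}; 3:skauklias {P,A}; 4:sausk {R,A}; 5:flauflush {R}; 6:snoix {P,C}; 7:snoix {P,C}.
At position 1, choosing A makes rule 2 impossible to satisfy; hence R.
At position 2, choosing P makes rule 5 impossible to satisfy; hence A.
At position 3, choosing A makes rule 4 impossible to satisfy; hence P.
At position 4, choosing A makes rule 2 impossible to satisfy; hence R.
At position 6, choosing P makes rule 1 impossible to satisfy; hence C.
At position 7, choosing P makes rule 1 impossible to satisfy; hence C.
So the tagging must be: R A P R R C C.
Check: rule 1 satisfied; rule 2 satisfied; rule 3 satisfied; rule 4 satisfied; rule 5 satisfied.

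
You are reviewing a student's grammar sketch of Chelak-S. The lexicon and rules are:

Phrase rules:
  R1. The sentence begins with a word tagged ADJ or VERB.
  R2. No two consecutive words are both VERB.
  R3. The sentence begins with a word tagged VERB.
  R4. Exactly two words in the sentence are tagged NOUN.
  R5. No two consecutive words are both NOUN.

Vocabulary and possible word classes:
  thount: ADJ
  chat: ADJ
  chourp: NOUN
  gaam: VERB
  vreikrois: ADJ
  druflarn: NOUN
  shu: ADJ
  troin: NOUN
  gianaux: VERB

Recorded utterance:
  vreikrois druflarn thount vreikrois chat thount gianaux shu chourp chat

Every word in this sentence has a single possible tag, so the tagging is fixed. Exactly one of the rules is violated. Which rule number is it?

Fixed tagging: ADJ NOUN ADJ ADJ ADJ ADJ VERB ADJ NOUN ADJ.
Checking each rule: R1 holds, R2 holds, R3 violated, R4 holds, R5 holds.
Only rule 3 fails.

3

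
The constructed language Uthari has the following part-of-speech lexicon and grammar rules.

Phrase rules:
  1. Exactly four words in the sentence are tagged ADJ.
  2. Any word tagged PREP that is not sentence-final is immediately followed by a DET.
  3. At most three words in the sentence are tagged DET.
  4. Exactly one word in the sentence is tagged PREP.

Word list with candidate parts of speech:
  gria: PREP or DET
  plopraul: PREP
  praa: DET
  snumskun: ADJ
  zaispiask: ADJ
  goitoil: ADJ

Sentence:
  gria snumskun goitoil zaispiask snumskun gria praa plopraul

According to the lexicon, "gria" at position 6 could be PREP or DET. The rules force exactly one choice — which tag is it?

Candidates per position — 1:gria {PREP,DET}; 2:snumskun {ADJ}; 3:goitoil {ADJ}; 4:zaispiask {ADJ}; 5:snumskun {ADJ}; 6:gria {PREP,DET}; 7:praa {DET}; 8:plopraul {PREP}.
At position 1, choosing PREP makes rule 2 impossible to satisfy; hence DET.
At position 6, choosing PREP makes rule 4 impossible to satisfy; hence DET.
That leaves exactly one tagging: DET ADJ ADJ ADJ ADJ DET DET PREP.
Checking: rule 1 satisfied; rule 2 satisfied; rule 3 satisfied; rule 4 satisfied.

DET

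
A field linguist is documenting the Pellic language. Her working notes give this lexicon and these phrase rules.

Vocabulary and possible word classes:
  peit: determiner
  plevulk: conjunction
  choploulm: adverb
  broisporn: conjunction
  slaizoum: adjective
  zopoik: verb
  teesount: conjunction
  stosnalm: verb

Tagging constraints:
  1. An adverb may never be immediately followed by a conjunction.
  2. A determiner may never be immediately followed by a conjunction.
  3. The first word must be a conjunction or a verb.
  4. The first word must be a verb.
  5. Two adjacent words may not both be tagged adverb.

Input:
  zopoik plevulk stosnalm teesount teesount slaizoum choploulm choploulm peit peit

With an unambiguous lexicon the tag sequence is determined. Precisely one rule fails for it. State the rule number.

Fixed tagging: verb conjunction verb conjunction conjunction adjective adverb adverb determiner determiner.
Rule check: R1 ✓, R2 ✓, R3 ✓, R4 ✓, R5 ✗.
Only rule 5 fails.

5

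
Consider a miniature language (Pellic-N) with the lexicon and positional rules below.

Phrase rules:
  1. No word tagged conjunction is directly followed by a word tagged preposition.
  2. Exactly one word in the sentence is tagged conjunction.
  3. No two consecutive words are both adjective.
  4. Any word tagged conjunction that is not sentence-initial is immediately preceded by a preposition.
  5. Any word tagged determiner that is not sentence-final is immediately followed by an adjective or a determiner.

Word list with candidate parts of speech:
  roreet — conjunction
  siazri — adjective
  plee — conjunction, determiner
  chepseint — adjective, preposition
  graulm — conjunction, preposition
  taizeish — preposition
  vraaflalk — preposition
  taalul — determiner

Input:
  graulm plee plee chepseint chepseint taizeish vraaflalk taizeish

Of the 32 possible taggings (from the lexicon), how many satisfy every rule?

Candidates per position — 1:graulm {conjunction,preposition}; 2:plee {conjunction,determiner}; 3:plee {conjunction,determiner}; 4:chepseint {adjective,preposition}; 5:chepseint {adjective,preposition}; 6:taizeish {preposition}; 7:vraaflalk {preposition}; 8:taizeish {preposition}.
There are 32 candidate sequences in total.
The sequences that satisfy every rule: conjunction determiner determiner adjective preposition preposition preposition preposition; preposition conjunction determiner adjective preposition preposition preposition preposition.
Count = 2.

2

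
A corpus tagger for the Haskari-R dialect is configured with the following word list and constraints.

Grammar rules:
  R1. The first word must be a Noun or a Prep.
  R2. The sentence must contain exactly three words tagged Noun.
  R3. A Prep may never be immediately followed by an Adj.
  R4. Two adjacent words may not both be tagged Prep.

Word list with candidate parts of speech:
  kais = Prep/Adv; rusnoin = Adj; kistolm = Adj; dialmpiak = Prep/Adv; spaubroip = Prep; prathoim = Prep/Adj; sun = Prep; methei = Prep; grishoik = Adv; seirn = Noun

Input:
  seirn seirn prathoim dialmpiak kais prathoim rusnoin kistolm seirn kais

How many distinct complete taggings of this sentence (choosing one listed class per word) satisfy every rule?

Candidates per position — 1:seirn {Noun}; 2:seirn {Noun}; 3:prathoim {Prep,Adj}; 4:dialmpiak {Prep,Adv}; 5:kais {Prep,Adv}; 6:prathoim {Prep,Adj}; 7:rusnoin {Adj}; 8:kistolm {Adj}; 9:seirn {Noun}; 10:kais {Prep,Adv}.
There are 32 candidate sequences in total.
Checking each against the rules leaves 6 sequences.
Count = 6.

6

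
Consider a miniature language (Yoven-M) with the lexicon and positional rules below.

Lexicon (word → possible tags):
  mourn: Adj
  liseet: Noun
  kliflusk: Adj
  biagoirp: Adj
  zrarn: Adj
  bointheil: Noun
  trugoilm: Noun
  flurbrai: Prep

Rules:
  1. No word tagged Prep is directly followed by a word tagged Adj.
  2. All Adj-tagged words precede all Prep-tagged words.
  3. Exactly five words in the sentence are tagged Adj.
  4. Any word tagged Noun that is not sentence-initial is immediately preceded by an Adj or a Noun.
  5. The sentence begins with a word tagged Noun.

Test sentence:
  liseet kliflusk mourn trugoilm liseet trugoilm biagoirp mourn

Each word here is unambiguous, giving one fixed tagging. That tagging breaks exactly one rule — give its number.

3

Fixed tagging: Noun Adj Adj Noun Noun Noun Adj Adj.
Checking each rule: R1 holds, R2 holds, R3 violated, R4 holds, R5 holds.
Only rule 3 fails.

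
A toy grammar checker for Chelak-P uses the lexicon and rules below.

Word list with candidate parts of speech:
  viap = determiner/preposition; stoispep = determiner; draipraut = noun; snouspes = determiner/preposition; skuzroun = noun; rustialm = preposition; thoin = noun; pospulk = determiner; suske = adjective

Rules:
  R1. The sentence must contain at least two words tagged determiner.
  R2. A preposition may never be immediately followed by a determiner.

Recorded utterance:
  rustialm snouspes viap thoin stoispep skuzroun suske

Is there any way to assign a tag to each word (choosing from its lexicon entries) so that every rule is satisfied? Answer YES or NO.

Candidates per position — 1:rustialm {preposition}; 2:snouspes {determiner,preposition}; 3:viap {determiner,preposition}; 4:thoin {noun}; 5:stoispep {determiner}; 6:skuzroun {noun}; 7:suske {adjective}.
Every candidate sequence violates at least one rule; no consistent tagging exists.

NO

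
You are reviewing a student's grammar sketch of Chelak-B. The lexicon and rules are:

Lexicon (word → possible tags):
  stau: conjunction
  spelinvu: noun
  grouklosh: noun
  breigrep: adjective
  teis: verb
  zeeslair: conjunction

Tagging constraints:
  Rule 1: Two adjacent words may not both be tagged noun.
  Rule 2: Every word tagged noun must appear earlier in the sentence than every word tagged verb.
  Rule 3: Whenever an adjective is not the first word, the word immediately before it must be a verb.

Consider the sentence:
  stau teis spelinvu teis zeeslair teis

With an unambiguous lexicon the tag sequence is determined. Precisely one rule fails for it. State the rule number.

2

Fixed tagging: conjunction verb noun verb conjunction verb.
Checking each rule: R1 pass, R2 fail, R3 pass.
Only rule 2 fails.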